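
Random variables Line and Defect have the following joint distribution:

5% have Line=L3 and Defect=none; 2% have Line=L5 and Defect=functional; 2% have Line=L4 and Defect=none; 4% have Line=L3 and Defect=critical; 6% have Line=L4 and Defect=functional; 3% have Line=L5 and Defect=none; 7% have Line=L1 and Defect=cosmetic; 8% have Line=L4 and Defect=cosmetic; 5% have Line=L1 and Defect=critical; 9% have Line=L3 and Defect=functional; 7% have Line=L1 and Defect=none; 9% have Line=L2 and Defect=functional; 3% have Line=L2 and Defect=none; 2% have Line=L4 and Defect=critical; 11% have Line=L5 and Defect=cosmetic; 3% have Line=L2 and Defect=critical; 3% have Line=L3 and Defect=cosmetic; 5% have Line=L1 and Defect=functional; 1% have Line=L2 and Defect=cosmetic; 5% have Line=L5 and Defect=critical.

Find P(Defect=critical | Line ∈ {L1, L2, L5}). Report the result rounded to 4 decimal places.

0.2131

P(Line=L1) = 0.07 + 0.07 + 0.05 + 0.05 = 0.24.
P(Line=L2) = 0.03 + 0.01 + 0.09 + 0.03 = 0.16.
P(Line=L5) = 0.03 + 0.11 + 0.02 + 0.05 = 0.21.
P(Line ∈ {L1, L2, L5}) = 0.24 + 0.16 + 0.21 = 0.61; P(Defect=critical, Line ∈ {L1, L2, L5}) = 0.05 + 0.03 + 0.05 = 0.13.
P(Defect=critical | Line ∈ {L1, L2, L5}) = 0.13/0.61 = 0.2131.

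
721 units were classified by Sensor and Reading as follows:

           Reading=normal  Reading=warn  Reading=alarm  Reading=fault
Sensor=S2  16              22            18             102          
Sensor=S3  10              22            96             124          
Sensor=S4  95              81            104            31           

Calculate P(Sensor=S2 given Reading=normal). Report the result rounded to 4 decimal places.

Total with Reading=normal: 16 + 10 + 95 = 121.
P(Sensor=S2 | Reading=normal) = 16/121 = 0.1322.

0.1322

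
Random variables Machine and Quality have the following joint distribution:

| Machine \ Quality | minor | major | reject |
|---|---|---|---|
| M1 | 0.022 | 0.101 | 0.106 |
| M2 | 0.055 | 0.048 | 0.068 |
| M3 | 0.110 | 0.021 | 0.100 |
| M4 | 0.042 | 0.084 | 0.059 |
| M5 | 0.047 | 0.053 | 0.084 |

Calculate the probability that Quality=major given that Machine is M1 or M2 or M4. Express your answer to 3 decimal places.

P(Machine=M1) = 0.022 + 0.101 + 0.106 = 0.229.
P(Machine=M2) = 0.055 + 0.048 + 0.068 = 0.171.
P(Machine=M4) = 0.042 + 0.084 + 0.059 = 0.185.
P(Machine ∈ {M1, M2, M4}) = 0.229 + 0.171 + 0.185 = 0.585; P(Quality=major, Machine ∈ {M1, M2, M4}) = 0.101 + 0.048 + 0.084 = 0.233.
P(Quality=major | Machine ∈ {M1, M2, M4}) = 0.233/0.585 = 0.398.

0.398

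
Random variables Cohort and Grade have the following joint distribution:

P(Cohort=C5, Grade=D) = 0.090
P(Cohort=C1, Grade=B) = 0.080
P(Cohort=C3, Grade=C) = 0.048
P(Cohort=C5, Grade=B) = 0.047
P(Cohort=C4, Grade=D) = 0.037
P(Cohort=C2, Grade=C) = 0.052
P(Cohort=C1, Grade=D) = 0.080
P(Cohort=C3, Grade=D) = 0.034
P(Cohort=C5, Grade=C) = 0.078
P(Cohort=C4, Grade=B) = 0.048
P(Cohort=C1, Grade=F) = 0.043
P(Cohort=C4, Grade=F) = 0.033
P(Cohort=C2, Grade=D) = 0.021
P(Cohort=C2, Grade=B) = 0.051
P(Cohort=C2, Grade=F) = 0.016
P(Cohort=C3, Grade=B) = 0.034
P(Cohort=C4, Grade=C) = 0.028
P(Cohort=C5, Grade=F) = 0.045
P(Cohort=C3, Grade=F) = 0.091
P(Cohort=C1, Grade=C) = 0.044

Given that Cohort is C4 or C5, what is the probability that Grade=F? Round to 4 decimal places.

P(Cohort=C4) = 0.048 + 0.028 + 0.037 + 0.033 = 0.146.
P(Cohort=C5) = 0.047 + 0.078 + 0.090 + 0.045 = 0.260.
P(Cohort ∈ {C4, C5}) = 0.146 + 0.260 = 0.406; P(Grade=F, Cohort ∈ {C4, C5}) = 0.033 + 0.045 = 0.078.
P(Grade=F | Cohort ∈ {C4, C5}) = 0.078/0.406 = 0.1921.

0.1921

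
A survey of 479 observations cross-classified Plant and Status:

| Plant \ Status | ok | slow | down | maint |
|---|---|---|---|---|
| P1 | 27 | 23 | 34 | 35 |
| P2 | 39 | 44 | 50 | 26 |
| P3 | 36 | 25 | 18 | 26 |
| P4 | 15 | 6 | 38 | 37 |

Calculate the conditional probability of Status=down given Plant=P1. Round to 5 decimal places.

0.28571

Total with Plant=P1: 27 + 23 + 34 + 35 = 119.
P(Status=down | Plant=P1) = 34/119 = 0.28571.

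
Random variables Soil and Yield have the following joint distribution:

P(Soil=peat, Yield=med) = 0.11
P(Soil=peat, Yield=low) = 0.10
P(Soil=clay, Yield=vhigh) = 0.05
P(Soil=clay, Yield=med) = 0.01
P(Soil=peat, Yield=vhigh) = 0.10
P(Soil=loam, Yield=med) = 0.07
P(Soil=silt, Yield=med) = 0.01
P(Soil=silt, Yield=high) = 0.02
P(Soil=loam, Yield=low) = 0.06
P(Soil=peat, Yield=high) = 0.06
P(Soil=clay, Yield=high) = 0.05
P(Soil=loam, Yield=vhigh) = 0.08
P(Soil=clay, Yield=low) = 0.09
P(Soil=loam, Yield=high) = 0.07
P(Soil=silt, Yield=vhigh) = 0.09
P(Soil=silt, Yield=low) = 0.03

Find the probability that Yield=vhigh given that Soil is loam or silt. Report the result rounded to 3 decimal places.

P(Soil=loam) = 0.06 + 0.07 + 0.07 + 0.08 = 0.28.
P(Soil=silt) = 0.03 + 0.01 + 0.02 + 0.09 = 0.15.
P(Soil ∈ {loam, silt}) = 0.28 + 0.15 = 0.43; P(Yield=vhigh, Soil ∈ {loam, silt}) = 0.08 + 0.09 = 0.17.
P(Yield=vhigh | Soil ∈ {loam, silt}) = 0.17/0.43 = 0.395.

0.395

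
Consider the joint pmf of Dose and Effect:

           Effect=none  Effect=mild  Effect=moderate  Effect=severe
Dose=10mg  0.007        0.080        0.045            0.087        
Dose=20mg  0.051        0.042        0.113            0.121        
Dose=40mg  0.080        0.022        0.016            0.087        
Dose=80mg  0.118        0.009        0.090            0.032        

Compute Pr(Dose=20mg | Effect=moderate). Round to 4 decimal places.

0.4280

P(Effect=moderate) = 0.045 + 0.113 + 0.016 + 0.090 = 0.264.
P(Dose=20mg | Effect=moderate) = 0.113/0.264 = 0.4280.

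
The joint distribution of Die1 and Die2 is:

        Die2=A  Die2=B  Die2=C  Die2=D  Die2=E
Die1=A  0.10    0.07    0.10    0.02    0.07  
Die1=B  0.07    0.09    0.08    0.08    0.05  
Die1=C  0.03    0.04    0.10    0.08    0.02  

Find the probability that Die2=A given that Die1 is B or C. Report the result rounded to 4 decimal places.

P(Die1=B) = 0.07 + 0.09 + 0.08 + 0.08 + 0.05 = 0.37.
P(Die1=C) = 0.03 + 0.04 + 0.10 + 0.08 + 0.02 = 0.27.
P(Die1 ∈ {B, C}) = 0.37 + 0.27 = 0.64; P(Die2=A, Die1 ∈ {B, C}) = 0.07 + 0.03 = 0.10.
P(Die2=A | Die1 ∈ {B, C}) = 0.10/0.64 = 0.1563.

0.1563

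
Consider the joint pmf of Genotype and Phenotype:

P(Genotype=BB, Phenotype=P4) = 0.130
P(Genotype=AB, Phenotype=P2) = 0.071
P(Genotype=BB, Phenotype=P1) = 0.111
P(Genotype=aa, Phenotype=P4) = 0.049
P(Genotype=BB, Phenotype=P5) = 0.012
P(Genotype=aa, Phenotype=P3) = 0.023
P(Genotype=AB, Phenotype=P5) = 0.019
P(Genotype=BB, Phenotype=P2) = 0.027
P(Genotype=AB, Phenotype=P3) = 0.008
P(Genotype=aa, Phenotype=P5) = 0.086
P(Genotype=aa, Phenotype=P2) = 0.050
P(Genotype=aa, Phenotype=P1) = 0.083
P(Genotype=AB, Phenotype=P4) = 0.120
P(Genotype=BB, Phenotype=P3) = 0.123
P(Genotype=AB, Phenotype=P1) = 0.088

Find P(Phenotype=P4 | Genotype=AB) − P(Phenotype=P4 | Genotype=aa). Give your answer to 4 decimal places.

P(Genotype=AB) = 0.088 + 0.071 + 0.008 + 0.120 + 0.019 = 0.306; P(Phenotype=P4 | Genotype=AB) = 0.120/0.306 = 0.39216.
P(Genotype=aa) = 0.083 + 0.050 + 0.023 + 0.049 + 0.086 = 0.291; P(Phenotype=P4 | Genotype=aa) = 0.049/0.291 = 0.16838.
Difference = 0.2238.

0.2238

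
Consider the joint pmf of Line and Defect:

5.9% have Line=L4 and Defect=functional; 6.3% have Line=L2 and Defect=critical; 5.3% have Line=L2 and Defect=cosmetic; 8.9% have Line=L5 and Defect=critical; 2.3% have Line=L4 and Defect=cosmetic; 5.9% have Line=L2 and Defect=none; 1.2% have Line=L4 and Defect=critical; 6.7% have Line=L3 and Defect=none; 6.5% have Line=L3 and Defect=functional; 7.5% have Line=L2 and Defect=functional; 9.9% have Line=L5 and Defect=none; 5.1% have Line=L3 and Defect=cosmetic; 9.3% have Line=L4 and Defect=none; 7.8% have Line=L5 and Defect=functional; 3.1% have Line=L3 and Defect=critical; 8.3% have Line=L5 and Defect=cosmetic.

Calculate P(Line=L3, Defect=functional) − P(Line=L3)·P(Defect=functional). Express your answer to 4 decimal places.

P(Line=L3) = 0.067 + 0.051 + 0.065 + 0.031 = 0.214.
P(Defect=functional) = 0.075 + 0.065 + 0.059 + 0.078 = 0.277.
P(Line=L3, Defect=functional) − P(Line=L3)P(Defect=functional) = 0.065 − 0.214×0.277 = 0.0057.

0.0057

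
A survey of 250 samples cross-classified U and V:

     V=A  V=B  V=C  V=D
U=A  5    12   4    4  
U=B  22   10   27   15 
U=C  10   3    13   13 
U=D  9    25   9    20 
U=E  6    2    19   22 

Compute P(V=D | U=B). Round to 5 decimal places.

0.20270

Total with U=B: 22 + 10 + 27 + 15 = 74.
P(V=D | U=B) = 15/74 = 0.20270.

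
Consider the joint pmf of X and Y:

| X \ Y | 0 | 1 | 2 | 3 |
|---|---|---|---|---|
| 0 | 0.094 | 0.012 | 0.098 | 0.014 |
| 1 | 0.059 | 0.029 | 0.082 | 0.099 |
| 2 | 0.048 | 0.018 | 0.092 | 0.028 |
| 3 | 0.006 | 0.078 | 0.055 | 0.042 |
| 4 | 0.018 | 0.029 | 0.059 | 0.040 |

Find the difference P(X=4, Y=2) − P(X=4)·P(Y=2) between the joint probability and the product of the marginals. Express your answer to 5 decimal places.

P(X=4) = 0.018 + 0.029 + 0.059 + 0.040 = 0.146.
P(Y=2) = 0.098 + 0.082 + 0.092 + 0.055 + 0.059 = 0.386.
P(X=4, Y=2) − P(X=4)P(Y=2) = 0.059 − 0.146×0.386 = 0.00264.

0.00264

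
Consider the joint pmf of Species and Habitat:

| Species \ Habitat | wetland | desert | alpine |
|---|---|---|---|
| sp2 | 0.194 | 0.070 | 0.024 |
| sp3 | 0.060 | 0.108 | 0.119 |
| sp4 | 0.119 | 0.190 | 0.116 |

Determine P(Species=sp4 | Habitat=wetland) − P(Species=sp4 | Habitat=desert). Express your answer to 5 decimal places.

-0.19727

P(Habitat=wetland) = 0.194 + 0.060 + 0.119 = 0.373; P(Species=sp4 | Habitat=wetland) = 0.119/0.373 = 0.319035.
P(Habitat=desert) = 0.070 + 0.108 + 0.190 = 0.368; P(Species=sp4 | Habitat=desert) = 0.190/0.368 = 0.516304.
Difference = -0.19727.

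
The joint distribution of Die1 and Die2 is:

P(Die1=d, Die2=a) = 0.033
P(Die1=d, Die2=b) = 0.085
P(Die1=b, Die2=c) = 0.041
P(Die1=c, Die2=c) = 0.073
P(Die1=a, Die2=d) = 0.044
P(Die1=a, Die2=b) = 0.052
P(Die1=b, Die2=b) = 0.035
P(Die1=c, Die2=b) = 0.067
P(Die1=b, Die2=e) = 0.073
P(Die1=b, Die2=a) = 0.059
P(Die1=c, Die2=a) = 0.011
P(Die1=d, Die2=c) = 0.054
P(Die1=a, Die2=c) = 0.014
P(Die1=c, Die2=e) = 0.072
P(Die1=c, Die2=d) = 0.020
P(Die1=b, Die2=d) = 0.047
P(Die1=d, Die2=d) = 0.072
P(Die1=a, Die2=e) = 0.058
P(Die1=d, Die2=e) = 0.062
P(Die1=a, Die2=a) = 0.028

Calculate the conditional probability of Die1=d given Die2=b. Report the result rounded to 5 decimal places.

0.35565

P(Die2=b) = 0.052 + 0.035 + 0.067 + 0.085 = 0.239.
P(Die1=d | Die2=b) = 0.085/0.239 = 0.35565.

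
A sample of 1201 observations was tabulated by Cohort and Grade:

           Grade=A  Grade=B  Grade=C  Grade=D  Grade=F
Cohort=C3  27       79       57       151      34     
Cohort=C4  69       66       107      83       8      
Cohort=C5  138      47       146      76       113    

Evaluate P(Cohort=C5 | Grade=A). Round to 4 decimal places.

Total with Grade=A: 27 + 69 + 138 = 234.
P(Cohort=C5 | Grade=A) = 138/234 = 0.5897.

0.5897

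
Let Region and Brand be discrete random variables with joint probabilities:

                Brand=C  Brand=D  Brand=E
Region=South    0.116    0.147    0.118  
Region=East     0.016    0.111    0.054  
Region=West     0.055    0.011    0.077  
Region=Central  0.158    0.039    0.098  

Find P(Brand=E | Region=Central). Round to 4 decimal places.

P(Region=Central) = 0.158 + 0.039 + 0.098 = 0.295.
P(Brand=E | Region=Central) = 0.098/0.295 = 0.3322.

0.3322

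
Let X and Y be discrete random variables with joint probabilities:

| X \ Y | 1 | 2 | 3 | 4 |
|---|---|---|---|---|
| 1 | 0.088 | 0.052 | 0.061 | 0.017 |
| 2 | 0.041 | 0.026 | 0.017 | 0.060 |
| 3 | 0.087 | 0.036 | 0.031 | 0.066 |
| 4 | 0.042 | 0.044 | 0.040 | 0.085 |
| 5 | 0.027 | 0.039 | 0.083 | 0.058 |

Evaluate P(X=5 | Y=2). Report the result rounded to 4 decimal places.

0.1980

P(Y=2) = 0.052 + 0.026 + 0.036 + 0.044 + 0.039 = 0.197.
P(X=5 | Y=2) = 0.039/0.197 = 0.1980.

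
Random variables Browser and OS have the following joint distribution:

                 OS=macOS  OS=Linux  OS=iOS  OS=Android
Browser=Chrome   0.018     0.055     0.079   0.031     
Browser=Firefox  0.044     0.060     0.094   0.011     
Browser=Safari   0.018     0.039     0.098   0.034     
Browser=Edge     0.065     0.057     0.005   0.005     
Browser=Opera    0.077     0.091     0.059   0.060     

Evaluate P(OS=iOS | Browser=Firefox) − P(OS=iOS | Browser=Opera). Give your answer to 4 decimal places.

P(Browser=Firefox) = 0.044 + 0.060 + 0.094 + 0.011 = 0.209; P(OS=iOS | Browser=Firefox) = 0.094/0.209 = 0.44976.
P(Browser=Opera) = 0.077 + 0.091 + 0.059 + 0.060 = 0.287; P(OS=iOS | Browser=Opera) = 0.059/0.287 = 0.20557.
Difference = 0.2442.

0.2442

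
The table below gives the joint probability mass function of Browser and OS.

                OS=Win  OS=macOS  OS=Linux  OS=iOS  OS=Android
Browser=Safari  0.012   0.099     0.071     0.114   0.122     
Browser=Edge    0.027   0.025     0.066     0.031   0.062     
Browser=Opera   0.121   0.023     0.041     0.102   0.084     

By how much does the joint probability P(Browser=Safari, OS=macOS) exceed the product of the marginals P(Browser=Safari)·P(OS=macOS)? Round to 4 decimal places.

0.0376

P(Browser=Safari) = 0.012 + 0.099 + 0.071 + 0.114 + 0.122 = 0.418.
P(OS=macOS) = 0.099 + 0.025 + 0.023 = 0.147.
P(Browser=Safari, OS=macOS) − P(Browser=Safari)P(OS=macOS) = 0.099 − 0.418×0.147 = 0.0376.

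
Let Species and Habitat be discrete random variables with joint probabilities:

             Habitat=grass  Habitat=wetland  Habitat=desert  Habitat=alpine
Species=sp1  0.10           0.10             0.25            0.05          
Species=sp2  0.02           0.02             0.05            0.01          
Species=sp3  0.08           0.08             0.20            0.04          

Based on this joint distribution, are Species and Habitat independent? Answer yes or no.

yes

Every cell satisfies P(Species,Habitat) = P(Species)·P(Habitat). For instance P(Species=sp1) = 0.50, P(Habitat=wetland) = 0.20, and 0.50×0.20 = 0.10 matches the joint entry. So Species and Habitat are independent.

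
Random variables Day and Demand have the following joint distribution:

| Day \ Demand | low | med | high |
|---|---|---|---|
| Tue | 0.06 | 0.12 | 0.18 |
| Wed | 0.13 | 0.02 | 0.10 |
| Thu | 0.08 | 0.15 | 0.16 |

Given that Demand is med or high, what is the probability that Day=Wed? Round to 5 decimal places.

0.16438

P(Demand=med) = 0.12 + 0.02 + 0.15 = 0.29.
P(Demand=high) = 0.18 + 0.10 + 0.16 = 0.44.
P(Demand ∈ {med, high}) = 0.29 + 0.44 = 0.73; P(Day=Wed, Demand ∈ {med, high}) = 0.02 + 0.10 = 0.12.
P(Day=Wed | Demand ∈ {med, high}) = 0.12/0.73 = 0.16438.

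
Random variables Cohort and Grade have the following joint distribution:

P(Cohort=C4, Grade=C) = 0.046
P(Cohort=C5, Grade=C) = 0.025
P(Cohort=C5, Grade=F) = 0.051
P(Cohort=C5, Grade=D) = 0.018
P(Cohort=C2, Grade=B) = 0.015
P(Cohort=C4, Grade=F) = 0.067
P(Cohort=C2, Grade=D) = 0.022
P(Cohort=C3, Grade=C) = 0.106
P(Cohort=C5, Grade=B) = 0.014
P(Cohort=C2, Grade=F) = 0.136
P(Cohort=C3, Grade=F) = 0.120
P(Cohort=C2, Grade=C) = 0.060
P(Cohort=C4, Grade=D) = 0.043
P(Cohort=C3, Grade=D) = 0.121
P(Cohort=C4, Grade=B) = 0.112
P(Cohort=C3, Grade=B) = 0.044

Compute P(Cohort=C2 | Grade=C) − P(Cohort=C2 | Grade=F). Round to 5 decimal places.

P(Grade=C) = 0.060 + 0.106 + 0.046 + 0.025 = 0.237; P(Cohort=C2 | Grade=C) = 0.060/0.237 = 0.253165.
P(Grade=F) = 0.136 + 0.120 + 0.067 + 0.051 = 0.374; P(Cohort=C2 | Grade=F) = 0.136/0.374 = 0.363636.
Difference = -0.11047.

-0.11047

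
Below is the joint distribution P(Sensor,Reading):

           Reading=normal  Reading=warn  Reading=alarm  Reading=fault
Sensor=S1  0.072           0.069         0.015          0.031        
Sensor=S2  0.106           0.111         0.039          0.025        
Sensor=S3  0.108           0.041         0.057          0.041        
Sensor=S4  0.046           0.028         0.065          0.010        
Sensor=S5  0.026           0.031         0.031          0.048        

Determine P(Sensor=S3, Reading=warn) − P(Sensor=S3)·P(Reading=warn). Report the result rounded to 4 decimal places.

P(Sensor=S3) = 0.108 + 0.041 + 0.057 + 0.041 = 0.247.
P(Reading=warn) = 0.069 + 0.111 + 0.041 + 0.028 + 0.031 = 0.280.
P(Sensor=S3, Reading=warn) − P(Sensor=S3)P(Reading=warn) = 0.041 − 0.247×0.280 = -0.0282.

-0.0282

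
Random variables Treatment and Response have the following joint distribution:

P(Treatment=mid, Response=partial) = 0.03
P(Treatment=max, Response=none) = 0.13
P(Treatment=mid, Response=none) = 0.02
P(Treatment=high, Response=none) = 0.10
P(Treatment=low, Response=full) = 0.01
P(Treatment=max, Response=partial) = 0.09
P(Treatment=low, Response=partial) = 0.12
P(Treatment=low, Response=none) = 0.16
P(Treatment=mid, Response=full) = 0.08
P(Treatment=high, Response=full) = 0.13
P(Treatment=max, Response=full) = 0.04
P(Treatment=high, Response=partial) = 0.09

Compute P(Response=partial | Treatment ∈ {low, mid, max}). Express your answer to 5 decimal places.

P(Treatment=low) = 0.16 + 0.12 + 0.01 = 0.29.
P(Treatment=mid) = 0.02 + 0.03 + 0.08 = 0.13.
P(Treatment=max) = 0.13 + 0.09 + 0.04 = 0.26.
P(Treatment ∈ {low, mid, max}) = 0.29 + 0.13 + 0.26 = 0.68; P(Response=partial, Treatment ∈ {low, mid, max}) = 0.12 + 0.03 + 0.09 = 0.24.
P(Response=partial | Treatment ∈ {low, mid, max}) = 0.24/0.68 = 0.35294.

0.35294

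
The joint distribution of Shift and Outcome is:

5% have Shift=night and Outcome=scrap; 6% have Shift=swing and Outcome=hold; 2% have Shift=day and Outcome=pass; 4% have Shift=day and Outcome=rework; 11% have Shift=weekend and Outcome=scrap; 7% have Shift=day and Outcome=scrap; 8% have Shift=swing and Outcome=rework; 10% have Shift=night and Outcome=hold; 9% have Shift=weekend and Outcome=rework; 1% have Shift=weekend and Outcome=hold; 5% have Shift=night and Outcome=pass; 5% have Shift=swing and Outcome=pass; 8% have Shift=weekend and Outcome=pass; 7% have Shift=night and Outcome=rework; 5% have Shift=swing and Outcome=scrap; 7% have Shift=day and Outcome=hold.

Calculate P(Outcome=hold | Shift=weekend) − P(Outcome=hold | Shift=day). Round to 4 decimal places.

-0.3155

P(Shift=weekend) = 0.08 + 0.09 + 0.11 + 0.01 = 0.29; P(Outcome=hold | Shift=weekend) = 0.01/0.29 = 0.03448.
P(Shift=day) = 0.02 + 0.04 + 0.07 + 0.07 = 0.20; P(Outcome=hold | Shift=day) = 0.07/0.20 = 0.35000.
Difference = -0.3155.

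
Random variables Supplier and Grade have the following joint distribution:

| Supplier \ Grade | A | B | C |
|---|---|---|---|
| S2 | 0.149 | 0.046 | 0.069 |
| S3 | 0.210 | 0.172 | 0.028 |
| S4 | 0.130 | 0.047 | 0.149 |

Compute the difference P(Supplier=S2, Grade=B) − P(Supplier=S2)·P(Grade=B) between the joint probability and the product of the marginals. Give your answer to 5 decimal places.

-0.02396

P(Supplier=S2) = 0.149 + 0.046 + 0.069 = 0.264.
P(Grade=B) = 0.046 + 0.172 + 0.047 = 0.265.
P(Supplier=S2, Grade=B) − P(Supplier=S2)P(Grade=B) = 0.046 − 0.264×0.265 = -0.02396.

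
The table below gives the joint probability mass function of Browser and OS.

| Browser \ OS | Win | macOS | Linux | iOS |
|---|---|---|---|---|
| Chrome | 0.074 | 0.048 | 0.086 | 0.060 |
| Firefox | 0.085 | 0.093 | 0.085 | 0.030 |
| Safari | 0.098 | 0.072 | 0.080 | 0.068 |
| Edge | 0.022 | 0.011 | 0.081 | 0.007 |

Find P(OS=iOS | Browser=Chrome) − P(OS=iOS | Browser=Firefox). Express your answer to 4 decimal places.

0.1215

P(Browser=Chrome) = 0.074 + 0.048 + 0.086 + 0.060 = 0.268; P(OS=iOS | Browser=Chrome) = 0.060/0.268 = 0.22388.
P(Browser=Firefox) = 0.085 + 0.093 + 0.085 + 0.030 = 0.293; P(OS=iOS | Browser=Firefox) = 0.030/0.293 = 0.10239.
Difference = 0.1215.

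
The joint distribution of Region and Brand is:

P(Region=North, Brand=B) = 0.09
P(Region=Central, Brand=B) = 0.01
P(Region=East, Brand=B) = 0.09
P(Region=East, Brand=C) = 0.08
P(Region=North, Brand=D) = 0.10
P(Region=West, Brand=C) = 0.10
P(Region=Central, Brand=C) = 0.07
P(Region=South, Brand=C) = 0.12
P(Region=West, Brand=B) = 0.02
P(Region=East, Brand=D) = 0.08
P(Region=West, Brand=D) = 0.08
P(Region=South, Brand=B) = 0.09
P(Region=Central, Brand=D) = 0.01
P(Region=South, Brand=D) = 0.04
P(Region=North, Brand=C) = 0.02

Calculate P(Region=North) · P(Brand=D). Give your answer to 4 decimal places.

0.0651

P(Region=North) = 0.09 + 0.02 + 0.10 = 0.21.
P(Brand=D) = 0.10 + 0.04 + 0.08 + 0.08 + 0.01 = 0.31.
Product: 0.21 × 0.31 = 0.0651.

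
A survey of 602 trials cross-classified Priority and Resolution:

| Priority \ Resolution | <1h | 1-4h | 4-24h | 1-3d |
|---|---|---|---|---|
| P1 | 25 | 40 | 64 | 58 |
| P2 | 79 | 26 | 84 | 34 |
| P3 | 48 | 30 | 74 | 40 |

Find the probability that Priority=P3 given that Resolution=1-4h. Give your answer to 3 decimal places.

Total with Resolution=1-4h: 40 + 26 + 30 = 96.
P(Priority=P3 | Resolution=1-4h) = 30/96 = 0.313.

0.313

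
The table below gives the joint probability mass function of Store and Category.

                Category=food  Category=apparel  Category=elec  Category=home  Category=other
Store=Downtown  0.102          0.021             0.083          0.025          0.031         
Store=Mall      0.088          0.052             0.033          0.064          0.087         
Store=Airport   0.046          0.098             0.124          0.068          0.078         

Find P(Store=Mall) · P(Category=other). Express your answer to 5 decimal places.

0.06350

P(Store=Mall) = 0.088 + 0.052 + 0.033 + 0.064 + 0.087 = 0.324.
P(Category=other) = 0.031 + 0.087 + 0.078 = 0.196.
Product: 0.324 × 0.196 = 0.06350.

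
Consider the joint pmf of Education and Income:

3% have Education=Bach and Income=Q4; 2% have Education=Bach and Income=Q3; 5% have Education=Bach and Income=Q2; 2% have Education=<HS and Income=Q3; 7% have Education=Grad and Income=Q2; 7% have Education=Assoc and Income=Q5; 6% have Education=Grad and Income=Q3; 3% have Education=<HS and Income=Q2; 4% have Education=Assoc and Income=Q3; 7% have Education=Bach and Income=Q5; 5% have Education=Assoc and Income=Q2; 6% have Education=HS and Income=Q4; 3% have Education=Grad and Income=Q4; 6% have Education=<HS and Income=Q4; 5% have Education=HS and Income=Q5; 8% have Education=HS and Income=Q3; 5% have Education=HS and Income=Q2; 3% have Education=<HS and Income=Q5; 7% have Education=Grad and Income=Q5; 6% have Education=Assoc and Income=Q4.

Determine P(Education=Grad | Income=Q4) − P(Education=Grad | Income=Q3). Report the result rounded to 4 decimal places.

P(Income=Q4) = 0.06 + 0.06 + 0.06 + 0.03 + 0.03 = 0.24; P(Education=Grad | Income=Q4) = 0.03/0.24 = 0.12500.
P(Income=Q3) = 0.02 + 0.08 + 0.04 + 0.02 + 0.06 = 0.22; P(Education=Grad | Income=Q3) = 0.06/0.22 = 0.27273.
Difference = -0.1477.

-0.1477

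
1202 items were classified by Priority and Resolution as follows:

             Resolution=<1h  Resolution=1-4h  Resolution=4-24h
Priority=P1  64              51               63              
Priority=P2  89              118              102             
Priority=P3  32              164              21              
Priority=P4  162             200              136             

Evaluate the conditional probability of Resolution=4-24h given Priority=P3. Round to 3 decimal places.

0.097

Total with Priority=P3: 32 + 164 + 21 = 217.
P(Resolution=4-24h | Priority=P3) = 21/217 = 0.097.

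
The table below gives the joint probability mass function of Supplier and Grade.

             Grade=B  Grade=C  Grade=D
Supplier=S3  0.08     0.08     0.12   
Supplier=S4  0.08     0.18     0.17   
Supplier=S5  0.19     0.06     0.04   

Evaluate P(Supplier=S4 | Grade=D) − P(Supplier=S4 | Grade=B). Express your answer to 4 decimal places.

0.2866

P(Grade=D) = 0.12 + 0.17 + 0.04 = 0.33; P(Supplier=S4 | Grade=D) = 0.17/0.33 = 0.51515.
P(Grade=B) = 0.08 + 0.08 + 0.19 = 0.35; P(Supplier=S4 | Grade=B) = 0.08/0.35 = 0.22857.
Difference = 0.2866.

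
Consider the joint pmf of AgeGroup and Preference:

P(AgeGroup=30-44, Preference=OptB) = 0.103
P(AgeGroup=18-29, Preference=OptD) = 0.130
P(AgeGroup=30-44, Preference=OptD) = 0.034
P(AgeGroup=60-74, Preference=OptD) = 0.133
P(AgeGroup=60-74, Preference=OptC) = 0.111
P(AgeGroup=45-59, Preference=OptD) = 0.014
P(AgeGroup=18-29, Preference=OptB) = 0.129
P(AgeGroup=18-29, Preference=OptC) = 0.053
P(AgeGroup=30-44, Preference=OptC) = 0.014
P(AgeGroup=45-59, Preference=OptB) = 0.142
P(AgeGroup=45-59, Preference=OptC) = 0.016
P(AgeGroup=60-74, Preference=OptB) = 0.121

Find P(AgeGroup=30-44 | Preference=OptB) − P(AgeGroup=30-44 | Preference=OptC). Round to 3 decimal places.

P(Preference=OptB) = 0.129 + 0.103 + 0.142 + 0.121 = 0.495; P(AgeGroup=30-44 | Preference=OptB) = 0.103/0.495 = 0.2081.
P(Preference=OptC) = 0.053 + 0.014 + 0.016 + 0.111 = 0.194; P(AgeGroup=30-44 | Preference=OptC) = 0.014/0.194 = 0.0722.
Difference = 0.136.

0.136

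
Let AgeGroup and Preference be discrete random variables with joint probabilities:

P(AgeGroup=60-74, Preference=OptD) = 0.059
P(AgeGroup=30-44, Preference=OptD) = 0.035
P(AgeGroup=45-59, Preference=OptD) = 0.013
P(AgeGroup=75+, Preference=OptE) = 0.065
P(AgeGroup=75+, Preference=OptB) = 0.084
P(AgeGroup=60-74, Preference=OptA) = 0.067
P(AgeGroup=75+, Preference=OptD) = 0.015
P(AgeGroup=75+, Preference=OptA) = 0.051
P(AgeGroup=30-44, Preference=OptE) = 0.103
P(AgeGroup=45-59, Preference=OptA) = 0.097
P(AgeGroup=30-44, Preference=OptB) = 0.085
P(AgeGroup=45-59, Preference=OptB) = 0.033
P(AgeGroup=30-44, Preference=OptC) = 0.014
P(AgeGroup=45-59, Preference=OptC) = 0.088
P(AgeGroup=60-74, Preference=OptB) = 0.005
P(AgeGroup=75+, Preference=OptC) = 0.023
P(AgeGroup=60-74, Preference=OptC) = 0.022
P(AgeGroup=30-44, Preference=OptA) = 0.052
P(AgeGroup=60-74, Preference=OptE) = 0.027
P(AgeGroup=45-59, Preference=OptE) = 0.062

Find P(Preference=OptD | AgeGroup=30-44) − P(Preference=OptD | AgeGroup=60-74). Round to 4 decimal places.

P(AgeGroup=30-44) = 0.052 + 0.085 + 0.014 + 0.035 + 0.103 = 0.289; P(Preference=OptD | AgeGroup=30-44) = 0.035/0.289 = 0.12111.
P(AgeGroup=60-74) = 0.067 + 0.005 + 0.022 + 0.059 + 0.027 = 0.180; P(Preference=OptD | AgeGroup=60-74) = 0.059/0.180 = 0.32778.
Difference = -0.2067.

-0.2067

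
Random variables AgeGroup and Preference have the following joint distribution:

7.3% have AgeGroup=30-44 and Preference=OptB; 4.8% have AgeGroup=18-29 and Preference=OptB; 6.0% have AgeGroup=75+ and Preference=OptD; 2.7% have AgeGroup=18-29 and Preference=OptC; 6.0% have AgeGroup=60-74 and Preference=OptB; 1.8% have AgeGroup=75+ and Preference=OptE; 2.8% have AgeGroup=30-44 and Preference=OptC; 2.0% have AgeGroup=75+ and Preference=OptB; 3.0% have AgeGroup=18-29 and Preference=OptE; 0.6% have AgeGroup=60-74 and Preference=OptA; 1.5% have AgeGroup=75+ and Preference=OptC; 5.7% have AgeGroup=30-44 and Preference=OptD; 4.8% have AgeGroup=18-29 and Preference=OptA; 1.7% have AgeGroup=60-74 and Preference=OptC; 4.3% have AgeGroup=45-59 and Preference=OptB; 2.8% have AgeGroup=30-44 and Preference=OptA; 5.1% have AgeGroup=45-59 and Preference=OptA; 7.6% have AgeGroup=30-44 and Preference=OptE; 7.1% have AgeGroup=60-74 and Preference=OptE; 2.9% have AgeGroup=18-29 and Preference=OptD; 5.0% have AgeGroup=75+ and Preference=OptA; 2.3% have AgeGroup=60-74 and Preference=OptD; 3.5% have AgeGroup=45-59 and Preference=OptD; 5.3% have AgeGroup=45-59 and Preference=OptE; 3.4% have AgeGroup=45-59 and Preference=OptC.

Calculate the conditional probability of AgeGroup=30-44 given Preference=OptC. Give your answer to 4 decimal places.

P(Preference=OptC) = 0.027 + 0.028 + 0.034 + 0.017 + 0.015 = 0.121.
P(AgeGroup=30-44 | Preference=OptC) = 0.028/0.121 = 0.2314.

0.2314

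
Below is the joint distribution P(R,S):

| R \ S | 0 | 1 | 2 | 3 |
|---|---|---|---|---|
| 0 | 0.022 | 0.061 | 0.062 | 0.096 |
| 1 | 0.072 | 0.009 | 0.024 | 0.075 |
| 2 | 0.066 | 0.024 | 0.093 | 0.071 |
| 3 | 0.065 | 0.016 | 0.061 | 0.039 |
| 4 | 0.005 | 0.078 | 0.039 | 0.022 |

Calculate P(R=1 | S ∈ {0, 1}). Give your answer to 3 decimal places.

P(S=0) = 0.022 + 0.072 + 0.066 + 0.065 + 0.005 = 0.230.
P(S=1) = 0.061 + 0.009 + 0.024 + 0.016 + 0.078 = 0.188.
P(S ∈ {0, 1}) = 0.230 + 0.188 = 0.418; P(R=1, S ∈ {0, 1}) = 0.072 + 0.009 = 0.081.
P(R=1 | S ∈ {0, 1}) = 0.081/0.418 = 0.194.

0.194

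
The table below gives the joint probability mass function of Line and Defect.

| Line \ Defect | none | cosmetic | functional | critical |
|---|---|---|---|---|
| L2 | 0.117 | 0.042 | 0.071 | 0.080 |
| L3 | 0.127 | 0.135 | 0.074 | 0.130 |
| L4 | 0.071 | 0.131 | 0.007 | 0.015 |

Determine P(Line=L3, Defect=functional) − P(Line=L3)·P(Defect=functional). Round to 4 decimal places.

0.0032

P(Line=L3) = 0.127 + 0.135 + 0.074 + 0.130 = 0.466.
P(Defect=functional) = 0.071 + 0.074 + 0.007 = 0.152.
P(Line=L3, Defect=functional) − P(Line=L3)P(Defect=functional) = 0.074 − 0.466×0.152 = 0.0032.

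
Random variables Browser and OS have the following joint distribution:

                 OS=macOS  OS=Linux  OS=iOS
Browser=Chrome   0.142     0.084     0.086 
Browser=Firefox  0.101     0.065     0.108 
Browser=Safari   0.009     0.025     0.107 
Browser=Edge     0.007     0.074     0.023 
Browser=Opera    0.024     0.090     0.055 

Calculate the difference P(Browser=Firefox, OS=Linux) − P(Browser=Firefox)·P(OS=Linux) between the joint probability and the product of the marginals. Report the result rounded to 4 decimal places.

-0.0276

P(Browser=Firefox) = 0.101 + 0.065 + 0.108 = 0.274.
P(OS=Linux) = 0.084 + 0.065 + 0.025 + 0.074 + 0.090 = 0.338.
P(Browser=Firefox, OS=Linux) − P(Browser=Firefox)P(OS=Linux) = 0.065 − 0.274×0.338 = -0.0276.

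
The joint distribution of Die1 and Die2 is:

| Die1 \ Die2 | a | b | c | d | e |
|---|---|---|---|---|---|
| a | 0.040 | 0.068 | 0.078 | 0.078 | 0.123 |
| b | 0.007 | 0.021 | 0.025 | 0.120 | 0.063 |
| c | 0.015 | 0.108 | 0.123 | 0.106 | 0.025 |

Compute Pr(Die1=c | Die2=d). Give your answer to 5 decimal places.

P(Die2=d) = 0.078 + 0.120 + 0.106 = 0.304.
P(Die1=c | Die2=d) = 0.106/0.304 = 0.34868.

0.34868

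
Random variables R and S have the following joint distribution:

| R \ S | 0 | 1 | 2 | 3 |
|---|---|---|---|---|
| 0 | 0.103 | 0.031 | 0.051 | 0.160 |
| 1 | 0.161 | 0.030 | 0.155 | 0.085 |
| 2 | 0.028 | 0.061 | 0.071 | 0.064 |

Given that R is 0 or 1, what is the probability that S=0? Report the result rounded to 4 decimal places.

P(R=0) = 0.103 + 0.031 + 0.051 + 0.160 = 0.345.
P(R=1) = 0.161 + 0.030 + 0.155 + 0.085 = 0.431.
P(R ∈ {0, 1}) = 0.345 + 0.431 = 0.776; P(S=0, R ∈ {0, 1}) = 0.103 + 0.161 = 0.264.
P(S=0 | R ∈ {0, 1}) = 0.264/0.776 = 0.3402.

0.3402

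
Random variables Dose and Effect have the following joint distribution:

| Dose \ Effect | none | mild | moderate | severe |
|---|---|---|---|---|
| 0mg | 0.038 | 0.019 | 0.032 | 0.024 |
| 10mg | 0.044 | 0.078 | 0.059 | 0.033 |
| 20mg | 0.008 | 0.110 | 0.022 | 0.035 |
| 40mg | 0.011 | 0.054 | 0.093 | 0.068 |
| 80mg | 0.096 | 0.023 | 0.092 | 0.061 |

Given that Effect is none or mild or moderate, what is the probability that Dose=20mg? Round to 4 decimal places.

P(Effect=none) = 0.038 + 0.044 + 0.008 + 0.011 + 0.096 = 0.197.
P(Effect=mild) = 0.019 + 0.078 + 0.110 + 0.054 + 0.023 = 0.284.
P(Effect=moderate) = 0.032 + 0.059 + 0.022 + 0.093 + 0.092 = 0.298.
P(Effect ∈ {none, mild, moderate}) = 0.197 + 0.284 + 0.298 = 0.779; P(Dose=20mg, Effect ∈ {none, mild, moderate}) = 0.008 + 0.110 + 0.022 = 0.140.
P(Dose=20mg | Effect ∈ {none, mild, moderate}) = 0.140/0.779 = 0.1797.

0.1797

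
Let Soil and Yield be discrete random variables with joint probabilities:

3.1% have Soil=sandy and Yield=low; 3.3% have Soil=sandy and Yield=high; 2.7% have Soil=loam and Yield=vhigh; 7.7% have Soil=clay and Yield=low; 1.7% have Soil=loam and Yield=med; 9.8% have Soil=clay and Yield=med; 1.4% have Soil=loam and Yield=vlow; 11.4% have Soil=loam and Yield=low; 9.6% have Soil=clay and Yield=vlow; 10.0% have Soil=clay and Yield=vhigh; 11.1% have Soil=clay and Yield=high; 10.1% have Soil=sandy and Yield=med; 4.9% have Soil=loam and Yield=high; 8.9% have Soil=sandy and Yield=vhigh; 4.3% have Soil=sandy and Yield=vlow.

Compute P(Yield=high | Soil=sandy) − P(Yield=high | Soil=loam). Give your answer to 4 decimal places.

-0.1106

P(Soil=sandy) = 0.043 + 0.031 + 0.101 + 0.033 + 0.089 = 0.297; P(Yield=high | Soil=sandy) = 0.033/0.297 = 0.11111.
P(Soil=loam) = 0.014 + 0.114 + 0.017 + 0.049 + 0.027 = 0.221; P(Yield=high | Soil=loam) = 0.049/0.221 = 0.22172.
Difference = -0.1106.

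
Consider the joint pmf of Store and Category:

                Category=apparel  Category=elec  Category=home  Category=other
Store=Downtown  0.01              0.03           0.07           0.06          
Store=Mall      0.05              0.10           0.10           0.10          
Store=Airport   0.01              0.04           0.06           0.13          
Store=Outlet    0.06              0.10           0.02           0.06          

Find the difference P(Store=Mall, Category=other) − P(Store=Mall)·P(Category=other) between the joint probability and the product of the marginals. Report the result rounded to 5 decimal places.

-0.02250

P(Store=Mall) = 0.05 + 0.10 + 0.10 + 0.10 = 0.35.
P(Category=other) = 0.06 + 0.10 + 0.13 + 0.06 = 0.35.
P(Store=Mall, Category=other) − P(Store=Mall)P(Category=other) = 0.10 − 0.35×0.35 = -0.02250.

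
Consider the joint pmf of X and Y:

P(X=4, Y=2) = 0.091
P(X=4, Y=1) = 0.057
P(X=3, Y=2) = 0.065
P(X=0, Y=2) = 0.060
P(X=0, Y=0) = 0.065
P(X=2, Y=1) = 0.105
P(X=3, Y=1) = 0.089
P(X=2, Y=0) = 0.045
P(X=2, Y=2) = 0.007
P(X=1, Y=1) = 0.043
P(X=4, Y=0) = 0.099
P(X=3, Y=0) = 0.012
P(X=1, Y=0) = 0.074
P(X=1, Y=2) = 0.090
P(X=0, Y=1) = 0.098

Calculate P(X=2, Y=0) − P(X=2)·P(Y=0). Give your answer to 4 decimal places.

-0.0013

P(X=2) = 0.045 + 0.105 + 0.007 = 0.157.
P(Y=0) = 0.065 + 0.074 + 0.045 + 0.012 + 0.099 = 0.295.
P(X=2, Y=0) − P(X=2)P(Y=0) = 0.045 − 0.157×0.295 = -0.0013.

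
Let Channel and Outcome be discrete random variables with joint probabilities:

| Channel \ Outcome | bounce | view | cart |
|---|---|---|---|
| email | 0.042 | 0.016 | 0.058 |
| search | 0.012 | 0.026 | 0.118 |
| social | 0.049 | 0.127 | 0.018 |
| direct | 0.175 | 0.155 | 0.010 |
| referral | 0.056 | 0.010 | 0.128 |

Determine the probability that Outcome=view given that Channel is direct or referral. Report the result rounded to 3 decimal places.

0.309

P(Channel=direct) = 0.175 + 0.155 + 0.010 = 0.340.
P(Channel=referral) = 0.056 + 0.010 + 0.128 = 0.194.
P(Channel ∈ {direct, referral}) = 0.340 + 0.194 = 0.534; P(Outcome=view, Channel ∈ {direct, referral}) = 0.155 + 0.010 = 0.165.
P(Outcome=view | Channel ∈ {direct, referral}) = 0.165/0.534 = 0.309.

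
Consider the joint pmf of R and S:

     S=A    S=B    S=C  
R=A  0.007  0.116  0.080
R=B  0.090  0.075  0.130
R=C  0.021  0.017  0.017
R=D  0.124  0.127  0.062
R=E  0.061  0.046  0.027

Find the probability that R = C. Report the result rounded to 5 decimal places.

P(R=C) = 0.021 + 0.017 + 0.017 = 0.055.

0.05500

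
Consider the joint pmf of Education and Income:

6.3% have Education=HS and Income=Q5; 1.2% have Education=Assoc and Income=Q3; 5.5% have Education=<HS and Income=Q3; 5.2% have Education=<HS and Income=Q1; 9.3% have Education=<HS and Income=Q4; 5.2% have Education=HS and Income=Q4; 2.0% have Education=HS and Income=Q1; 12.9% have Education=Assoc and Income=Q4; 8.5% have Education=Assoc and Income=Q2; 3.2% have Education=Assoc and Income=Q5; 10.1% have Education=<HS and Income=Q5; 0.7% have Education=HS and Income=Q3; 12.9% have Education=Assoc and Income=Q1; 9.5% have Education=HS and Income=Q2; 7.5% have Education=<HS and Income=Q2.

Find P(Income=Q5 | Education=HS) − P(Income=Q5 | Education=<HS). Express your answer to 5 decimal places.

-0.00279

P(Education=HS) = 0.020 + 0.095 + 0.007 + 0.052 + 0.063 = 0.237; P(Income=Q5 | Education=HS) = 0.063/0.237 = 0.265823.
P(Education=<HS) = 0.052 + 0.075 + 0.055 + 0.093 + 0.101 = 0.376; P(Income=Q5 | Education=<HS) = 0.101/0.376 = 0.268617.
Difference = -0.00279.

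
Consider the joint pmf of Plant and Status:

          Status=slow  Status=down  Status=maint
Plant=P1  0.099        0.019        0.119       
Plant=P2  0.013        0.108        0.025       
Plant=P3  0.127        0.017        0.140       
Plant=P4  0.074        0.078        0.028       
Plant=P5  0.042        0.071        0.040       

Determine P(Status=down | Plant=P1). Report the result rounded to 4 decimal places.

0.0802

P(Plant=P1) = 0.099 + 0.019 + 0.119 = 0.237.
P(Status=down | Plant=P1) = 0.019/0.237 = 0.0802.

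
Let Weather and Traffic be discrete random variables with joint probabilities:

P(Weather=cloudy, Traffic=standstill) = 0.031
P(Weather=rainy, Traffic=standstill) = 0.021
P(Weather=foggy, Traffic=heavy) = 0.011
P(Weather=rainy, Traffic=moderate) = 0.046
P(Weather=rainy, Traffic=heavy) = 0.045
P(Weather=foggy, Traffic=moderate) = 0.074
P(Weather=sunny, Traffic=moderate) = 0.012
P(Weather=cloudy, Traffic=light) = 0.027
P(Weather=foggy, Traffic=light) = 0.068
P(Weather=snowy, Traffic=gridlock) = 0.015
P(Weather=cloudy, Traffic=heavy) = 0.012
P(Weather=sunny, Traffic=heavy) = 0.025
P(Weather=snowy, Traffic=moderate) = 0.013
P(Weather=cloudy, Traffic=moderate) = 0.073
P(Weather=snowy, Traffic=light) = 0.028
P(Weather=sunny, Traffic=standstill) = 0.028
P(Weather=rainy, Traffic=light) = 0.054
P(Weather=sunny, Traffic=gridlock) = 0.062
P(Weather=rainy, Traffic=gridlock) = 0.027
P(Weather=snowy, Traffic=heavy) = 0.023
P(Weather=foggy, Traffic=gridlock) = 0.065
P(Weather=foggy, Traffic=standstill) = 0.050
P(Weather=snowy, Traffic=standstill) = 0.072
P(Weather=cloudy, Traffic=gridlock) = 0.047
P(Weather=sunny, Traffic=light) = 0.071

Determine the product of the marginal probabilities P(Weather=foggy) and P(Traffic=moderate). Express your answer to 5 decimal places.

0.05842

P(Weather=foggy) = 0.068 + 0.074 + 0.011 + 0.065 + 0.050 = 0.268.
P(Traffic=moderate) = 0.012 + 0.073 + 0.046 + 0.013 + 0.074 = 0.218.
Product: 0.268 × 0.218 = 0.05842.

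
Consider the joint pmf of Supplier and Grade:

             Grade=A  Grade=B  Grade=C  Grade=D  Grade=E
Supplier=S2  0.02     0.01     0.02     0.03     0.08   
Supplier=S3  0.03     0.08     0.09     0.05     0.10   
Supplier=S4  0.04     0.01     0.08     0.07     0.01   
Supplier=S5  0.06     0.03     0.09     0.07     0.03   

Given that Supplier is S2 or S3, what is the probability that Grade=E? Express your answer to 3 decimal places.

0.353

P(Supplier=S2) = 0.02 + 0.01 + 0.02 + 0.03 + 0.08 = 0.16.
P(Supplier=S3) = 0.03 + 0.08 + 0.09 + 0.05 + 0.10 = 0.35.
P(Supplier ∈ {S2, S3}) = 0.16 + 0.35 = 0.51; P(Grade=E, Supplier ∈ {S2, S3}) = 0.08 + 0.10 = 0.18.
P(Grade=E | Supplier ∈ {S2, S3}) = 0.18/0.51 = 0.353.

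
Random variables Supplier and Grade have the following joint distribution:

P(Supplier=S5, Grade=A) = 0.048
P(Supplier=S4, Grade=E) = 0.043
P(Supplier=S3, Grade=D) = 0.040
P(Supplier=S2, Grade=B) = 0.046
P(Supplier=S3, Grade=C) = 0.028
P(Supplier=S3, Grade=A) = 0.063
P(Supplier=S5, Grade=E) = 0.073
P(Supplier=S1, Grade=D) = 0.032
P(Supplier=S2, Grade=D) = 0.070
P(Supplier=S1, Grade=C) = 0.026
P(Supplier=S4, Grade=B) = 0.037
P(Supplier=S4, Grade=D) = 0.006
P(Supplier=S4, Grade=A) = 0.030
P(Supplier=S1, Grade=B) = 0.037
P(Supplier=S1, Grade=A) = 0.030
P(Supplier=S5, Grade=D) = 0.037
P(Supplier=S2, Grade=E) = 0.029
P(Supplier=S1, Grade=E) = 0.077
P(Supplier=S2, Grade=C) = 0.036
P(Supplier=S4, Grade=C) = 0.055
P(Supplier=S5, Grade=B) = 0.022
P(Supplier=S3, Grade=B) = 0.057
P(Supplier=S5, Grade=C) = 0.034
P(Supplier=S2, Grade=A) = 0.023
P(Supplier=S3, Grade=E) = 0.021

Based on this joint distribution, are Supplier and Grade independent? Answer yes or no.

no

P(Supplier=S2) = 0.204 and P(Grade=D) = 0.185, so their product is 0.03774, but P(Supplier=S2, Grade=D) = 0.070. Since these differ, Supplier and Grade are not independent.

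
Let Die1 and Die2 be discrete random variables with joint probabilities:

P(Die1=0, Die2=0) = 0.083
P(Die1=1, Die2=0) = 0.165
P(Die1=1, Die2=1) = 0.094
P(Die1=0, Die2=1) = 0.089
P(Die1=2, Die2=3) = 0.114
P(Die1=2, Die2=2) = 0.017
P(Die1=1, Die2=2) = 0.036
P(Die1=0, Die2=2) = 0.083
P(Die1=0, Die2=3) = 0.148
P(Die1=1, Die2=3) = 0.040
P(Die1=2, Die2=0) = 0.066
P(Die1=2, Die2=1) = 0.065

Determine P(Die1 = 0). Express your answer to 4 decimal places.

0.4030

P(Die1=0) = 0.083 + 0.089 + 0.083 + 0.148 = 0.403.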